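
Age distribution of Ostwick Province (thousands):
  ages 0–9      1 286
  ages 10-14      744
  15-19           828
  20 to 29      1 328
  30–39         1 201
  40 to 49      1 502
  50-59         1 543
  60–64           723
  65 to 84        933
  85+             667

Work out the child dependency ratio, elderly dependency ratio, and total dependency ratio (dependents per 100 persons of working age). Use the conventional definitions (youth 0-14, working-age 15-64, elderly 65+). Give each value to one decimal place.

0–14: 1 286 + 744 = 2 030
15–64: 828 + 1 328 + 1 201 + 1 502 + 1 543 + 723 = 7 125
65+: 933 + 667 = 1 600
Youth dependency ratio = 2 030 / 7 125 × 100 = 28.5
Old-age dependency ratio = 1 600 / 7 125 × 100 = 22.5
Total dependency ratio = (2 030 + 1 600) / 7 125 × 100 = 3 630 / 7 125 × 100 = 50.9

Youth dependency ratio: 28.5
Old-age dependency ratio: 22.5
Total dependency ratio: 50.9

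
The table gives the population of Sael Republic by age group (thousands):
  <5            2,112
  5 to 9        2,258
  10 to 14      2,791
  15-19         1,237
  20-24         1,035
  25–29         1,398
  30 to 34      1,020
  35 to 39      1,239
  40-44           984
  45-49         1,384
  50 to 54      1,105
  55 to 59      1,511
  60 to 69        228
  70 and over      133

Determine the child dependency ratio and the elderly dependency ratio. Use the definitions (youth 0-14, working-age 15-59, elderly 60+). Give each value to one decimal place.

0–14: 2,112 + 2,258 + 2,791 = 7,161
15–59: 1,237 + 1,035 + 1,398 + 1,020 + 1,239 + 984 + 1,384 + 1,105 + 1,511 = 10,913
60+: 228 + 133 = 361
Youth dependency ratio = 7,161 / 10,913 × 100 = 65.6
Old-age dependency ratio = 361 / 10,913 × 100 = 3.3

Youth dependency ratio: 65.6
Old-age dependency ratio: 3.3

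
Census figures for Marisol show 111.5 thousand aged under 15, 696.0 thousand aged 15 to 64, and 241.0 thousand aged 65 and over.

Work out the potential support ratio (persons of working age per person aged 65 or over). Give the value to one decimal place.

Potential support ratio: 2.9

Potential support ratio = 696.0 / 241.0 = 2.9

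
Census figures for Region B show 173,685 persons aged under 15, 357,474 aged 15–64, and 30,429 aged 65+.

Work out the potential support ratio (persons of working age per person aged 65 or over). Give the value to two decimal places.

Potential support ratio = 357,474 / 30,429 = 11.75

Potential support ratio: 11.75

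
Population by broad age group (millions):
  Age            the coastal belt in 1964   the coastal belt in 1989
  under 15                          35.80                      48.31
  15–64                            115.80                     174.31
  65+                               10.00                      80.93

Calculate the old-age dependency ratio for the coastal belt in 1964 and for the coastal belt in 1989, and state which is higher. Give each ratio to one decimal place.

the coastal belt in 1964: 10.00 / 115.80 × 100 = 8.6
the coastal belt in 1989: 80.93 / 174.31 × 100 = 46.4

the coastal belt in 1964: 8.6
the coastal belt in 1989: 46.4
Higher: the coastal belt in 1989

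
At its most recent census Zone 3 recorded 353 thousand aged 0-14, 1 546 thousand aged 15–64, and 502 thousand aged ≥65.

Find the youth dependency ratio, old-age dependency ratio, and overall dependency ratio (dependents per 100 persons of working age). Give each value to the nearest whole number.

Youth dependency ratio = 353 / 1 546 × 100 = 23
Old-age dependency ratio = 502 / 1 546 × 100 = 32
Total dependency ratio = (353 + 502) / 1 546 × 100 = 855 / 1 546 × 100 = 55

Youth dependency ratio: 23
Old-age dependency ratio: 32
Total dependency ratio: 55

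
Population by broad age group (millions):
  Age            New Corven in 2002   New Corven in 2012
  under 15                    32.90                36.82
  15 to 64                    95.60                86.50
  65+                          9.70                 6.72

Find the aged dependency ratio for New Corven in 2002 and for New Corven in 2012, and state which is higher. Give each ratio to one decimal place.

New Corven in 2002: 10.1
New Corven in 2012: 7.8
Higher: New Corven in 2002

New Corven in 2002: 9.70 / 95.60 × 100 = 10.1
New Corven in 2012: 6.72 / 86.50 × 100 = 7.8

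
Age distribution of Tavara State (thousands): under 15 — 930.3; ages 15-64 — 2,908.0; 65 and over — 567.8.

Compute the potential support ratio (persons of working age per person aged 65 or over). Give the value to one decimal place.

Potential support ratio = 2,908.0 / 567.8 = 5.1

Potential support ratio: 5.1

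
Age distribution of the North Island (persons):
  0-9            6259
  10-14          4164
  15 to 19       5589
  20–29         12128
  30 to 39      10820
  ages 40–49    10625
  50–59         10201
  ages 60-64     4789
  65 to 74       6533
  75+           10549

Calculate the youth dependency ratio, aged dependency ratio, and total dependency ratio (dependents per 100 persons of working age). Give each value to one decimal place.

Youth dependency ratio: 19.2
Old-age dependency ratio: 31.5
Total dependency ratio: 50.8

0–14: 6259 + 4164 = 10423
15–64: 5589 + 12128 + 10820 + 10625 + 10201 + 4789 = 54152
65+: 6533 + 10549 = 17082
Youth dependency ratio = 10423 / 54152 × 100 = 19.2
Old-age dependency ratio = 17082 / 54152 × 100 = 31.5
Total dependency ratio = (10423 + 17082) / 54152 × 100 = 27505 / 54152 × 100 = 50.8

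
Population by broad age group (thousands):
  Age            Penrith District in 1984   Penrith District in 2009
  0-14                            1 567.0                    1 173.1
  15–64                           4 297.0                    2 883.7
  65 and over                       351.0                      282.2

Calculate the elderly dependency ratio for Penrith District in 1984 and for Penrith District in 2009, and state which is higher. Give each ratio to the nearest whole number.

Penrith District in 1984: 351.0 / 4 297.0 × 100 = 8
Penrith District in 2009: 282.2 / 2 883.7 × 100 = 10

Penrith District in 1984: 8
Penrith District in 2009: 10
Higher: Penrith District in 2009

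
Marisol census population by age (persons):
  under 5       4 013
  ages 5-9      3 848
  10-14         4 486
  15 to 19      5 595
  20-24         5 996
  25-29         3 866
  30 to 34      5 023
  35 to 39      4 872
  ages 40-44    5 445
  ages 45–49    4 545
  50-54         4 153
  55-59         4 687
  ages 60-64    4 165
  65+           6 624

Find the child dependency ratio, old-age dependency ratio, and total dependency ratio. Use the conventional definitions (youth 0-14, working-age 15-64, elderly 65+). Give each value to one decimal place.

Youth dependency ratio: 25.5
Old-age dependency ratio: 13.7
Total dependency ratio: 39.2

0–14: 4 013 + 3 848 + 4 486 = 12 347
15–64: 5 595 + 5 996 + 3 866 + 5 023 + 4 872 + 5 445 + 4 545 + 4 153 + 4 687 + 4 165 = 48 347
65+: 6 624
Youth dependency ratio = 12 347 / 48 347 × 100 = 25.5
Old-age dependency ratio = 6 624 / 48 347 × 100 = 13.7
Total dependency ratio = (12 347 + 6 624) / 48 347 × 100 = 18 971 / 48 347 × 100 = 39.2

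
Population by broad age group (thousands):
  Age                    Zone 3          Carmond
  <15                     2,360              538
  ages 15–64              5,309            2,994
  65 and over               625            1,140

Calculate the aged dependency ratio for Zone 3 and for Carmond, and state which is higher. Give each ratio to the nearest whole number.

Zone 3: 12
Carmond: 38
Higher: Carmond

Zone 3: 625 / 5,309 × 100 = 12
Carmond: 1,140 / 2,994 × 100 = 38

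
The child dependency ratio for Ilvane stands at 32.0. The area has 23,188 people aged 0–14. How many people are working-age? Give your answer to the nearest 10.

Working-age: 72,460

Youth dependency ratio = youth / working-age × 100
32.0 = 23,188 / W × 100
⇒ 72,460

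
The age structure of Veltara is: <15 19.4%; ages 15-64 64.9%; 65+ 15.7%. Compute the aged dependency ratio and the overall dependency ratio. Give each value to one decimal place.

Old-age dependency ratio = 15.7 / 64.9 × 100 = 24.2
Total dependency ratio = (19.4 + 15.7) / 64.9 × 100 = 35.1 / 64.9 × 100 = 54.1

Old-age dependency ratio: 24.2
Total dependency ratio: 54.1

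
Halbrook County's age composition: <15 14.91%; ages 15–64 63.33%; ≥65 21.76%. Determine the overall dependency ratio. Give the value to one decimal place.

Total dependency ratio = (14.91 + 21.76) / 63.33 × 100 = 36.67 / 63.33 × 100 = 57.9

Total dependency ratio: 57.9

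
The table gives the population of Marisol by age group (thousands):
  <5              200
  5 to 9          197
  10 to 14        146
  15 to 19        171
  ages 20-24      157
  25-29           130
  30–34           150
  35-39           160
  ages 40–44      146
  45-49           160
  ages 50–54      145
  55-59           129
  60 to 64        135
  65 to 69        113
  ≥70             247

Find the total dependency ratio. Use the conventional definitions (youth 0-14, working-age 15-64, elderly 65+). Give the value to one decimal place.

Total dependency ratio: 60.9

0–14: 200 + 197 + 146 = 543
15–64: 171 + 157 + 130 + 150 + 160 + 146 + 160 + 145 + 129 + 135 = 1,483
65+: 113 + 247 = 360
Total dependency ratio = (543 + 360) / 1,483 × 100 = 903 / 1,483 × 100 = 60.9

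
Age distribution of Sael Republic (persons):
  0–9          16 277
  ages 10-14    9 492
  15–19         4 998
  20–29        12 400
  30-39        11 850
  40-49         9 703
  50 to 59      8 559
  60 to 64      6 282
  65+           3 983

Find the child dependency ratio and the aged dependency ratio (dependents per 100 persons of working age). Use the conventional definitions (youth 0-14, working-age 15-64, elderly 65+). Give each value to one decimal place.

0–14: 16 277 + 9 492 = 25 769
15–64: 4 998 + 12 400 + 11 850 + 9 703 + 8 559 + 6 282 = 53 792
65+: 3 983
Youth dependency ratio = 25 769 / 53 792 × 100 = 47.9
Old-age dependency ratio = 3 983 / 53 792 × 100 = 7.4

Youth dependency ratio: 47.9
Old-age dependency ratio: 7.4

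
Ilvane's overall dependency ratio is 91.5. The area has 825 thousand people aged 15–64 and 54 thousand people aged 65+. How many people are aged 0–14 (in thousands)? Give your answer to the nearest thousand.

Aged 0–14: 701

Total dependency ratio = (youth + elderly) / working-age × 100
91.5 = (Y + 54) / 825 × 100
⇒ 701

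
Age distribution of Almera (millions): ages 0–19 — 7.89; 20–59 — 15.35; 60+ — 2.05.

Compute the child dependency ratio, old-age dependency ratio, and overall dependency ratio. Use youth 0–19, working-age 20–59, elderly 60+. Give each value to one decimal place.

Youth dependency ratio = 7.89 / 15.35 × 100 = 51.4
Old-age dependency ratio = 2.05 / 15.35 × 100 = 13.4
Total dependency ratio = (7.89 + 2.05) / 15.35 × 100 = 9.94 / 15.35 × 100 = 64.8

Youth dependency ratio: 51.4
Old-age dependency ratio: 13.4
Total dependency ratio: 64.8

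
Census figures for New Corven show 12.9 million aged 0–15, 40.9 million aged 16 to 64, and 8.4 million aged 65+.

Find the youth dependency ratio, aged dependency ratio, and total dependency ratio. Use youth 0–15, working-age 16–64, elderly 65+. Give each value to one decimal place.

Youth dependency ratio = 12.9 / 40.9 × 100 = 31.5
Old-age dependency ratio = 8.4 / 40.9 × 100 = 20.5
Total dependency ratio = (12.9 + 8.4) / 40.9 × 100 = 21.3 / 40.9 × 100 = 52.1

Youth dependency ratio: 31.5
Old-age dependency ratio: 20.5
Total dependency ratio: 52.1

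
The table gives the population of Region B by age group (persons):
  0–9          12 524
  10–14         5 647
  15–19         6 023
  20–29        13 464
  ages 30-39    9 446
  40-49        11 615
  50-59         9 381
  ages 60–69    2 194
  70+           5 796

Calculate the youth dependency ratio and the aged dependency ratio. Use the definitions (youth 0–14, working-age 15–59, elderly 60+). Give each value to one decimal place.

Youth dependency ratio: 36.4
Old-age dependency ratio: 16.0

0–14: 12 524 + 5 647 = 18 171
15–59: 6 023 + 13 464 + 9 446 + 11 615 + 9 381 = 49 929
60+: 2 194 + 5 796 = 7 990
Youth dependency ratio = 18 171 / 49 929 × 100 = 36.4
Old-age dependency ratio = 7 990 / 49 929 × 100 = 16.0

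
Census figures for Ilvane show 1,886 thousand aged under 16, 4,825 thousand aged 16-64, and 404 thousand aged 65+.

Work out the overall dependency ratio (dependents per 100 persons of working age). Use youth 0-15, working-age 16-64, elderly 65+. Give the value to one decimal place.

Total dependency ratio = (1,886 + 404) / 4,825 × 100 = 2,290 / 4,825 × 100 = 47.5

Total dependency ratio: 47.5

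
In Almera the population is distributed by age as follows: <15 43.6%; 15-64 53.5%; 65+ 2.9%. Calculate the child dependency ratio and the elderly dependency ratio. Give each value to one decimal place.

Youth dependency ratio: 81.5
Old-age dependency ratio: 5.4

Youth dependency ratio = 43.6 / 53.5 × 100 = 81.5
Old-age dependency ratio = 2.9 / 53.5 × 100 = 5.4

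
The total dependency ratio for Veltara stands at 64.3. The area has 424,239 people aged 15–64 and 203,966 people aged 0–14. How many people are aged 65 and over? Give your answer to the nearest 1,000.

Aged 65 and over: 69,000

Total dependency ratio = (youth + elderly) / working-age × 100
64.3 = (203,966 + E) / 424,239 × 100
⇒ 69,000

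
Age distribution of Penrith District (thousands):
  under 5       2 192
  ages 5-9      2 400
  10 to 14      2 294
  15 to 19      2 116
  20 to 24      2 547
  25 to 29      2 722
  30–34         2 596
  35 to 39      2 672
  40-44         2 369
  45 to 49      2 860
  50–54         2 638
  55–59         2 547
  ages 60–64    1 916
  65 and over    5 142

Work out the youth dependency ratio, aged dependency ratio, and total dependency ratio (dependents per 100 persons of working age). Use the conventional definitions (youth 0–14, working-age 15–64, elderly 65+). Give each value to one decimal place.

Youth dependency ratio: 27.6
Old-age dependency ratio: 20.6
Total dependency ratio: 48.1

0–14: 2 192 + 2 400 + 2 294 = 6 886
15–64: 2 116 + 2 547 + 2 722 + 2 596 + 2 672 + 2 369 + 2 860 + 2 638 + 2 547 + 1 916 = 24 983
65+: 5 142
Youth dependency ratio = 6 886 / 24 983 × 100 = 27.6
Old-age dependency ratio = 5 142 / 24 983 × 100 = 20.6
Total dependency ratio = (6 886 + 5 142) / 24 983 × 100 = 12 028 / 24 983 × 100 = 48.1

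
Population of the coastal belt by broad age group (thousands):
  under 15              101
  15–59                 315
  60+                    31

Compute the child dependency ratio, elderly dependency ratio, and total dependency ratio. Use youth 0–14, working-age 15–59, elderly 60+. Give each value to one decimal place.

Youth dependency ratio: 32.1
Old-age dependency ratio: 9.8
Total dependency ratio: 41.9

Youth dependency ratio = 101 / 315 × 100 = 32.1
Old-age dependency ratio = 31 / 315 × 100 = 9.8
Total dependency ratio = (101 + 31) / 315 × 100 = 132 / 315 × 100 = 41.9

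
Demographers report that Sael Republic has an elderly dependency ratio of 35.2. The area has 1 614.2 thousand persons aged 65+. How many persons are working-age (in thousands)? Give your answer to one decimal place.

Working-age: 4 585.8

Old-age dependency ratio = elderly / working-age × 100
35.2 = 1 614.2 / W × 100
⇒ 4 585.8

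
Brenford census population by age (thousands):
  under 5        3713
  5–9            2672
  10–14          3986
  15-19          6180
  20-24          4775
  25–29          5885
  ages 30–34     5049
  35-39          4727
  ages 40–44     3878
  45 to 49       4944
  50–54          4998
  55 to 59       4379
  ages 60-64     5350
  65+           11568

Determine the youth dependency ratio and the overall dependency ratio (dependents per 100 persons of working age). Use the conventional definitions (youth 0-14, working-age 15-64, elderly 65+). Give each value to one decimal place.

0–14: 3713 + 2672 + 3986 = 10371
15–64: 6180 + 4775 + 5885 + 5049 + 4727 + 3878 + 4944 + 4998 + 4379 + 5350 = 50165
65+: 11568
Youth dependency ratio = 10371 / 50165 × 100 = 20.7
Total dependency ratio = (10371 + 11568) / 50165 × 100 = 21939 / 50165 × 100 = 43.7

Youth dependency ratio: 20.7
Total dependency ratio: 43.7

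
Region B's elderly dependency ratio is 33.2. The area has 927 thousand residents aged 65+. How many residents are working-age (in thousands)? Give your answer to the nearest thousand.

Old-age dependency ratio = elderly / working-age × 100
33.2 = 927 / W × 100
⇒ 2792

Working-age: 2792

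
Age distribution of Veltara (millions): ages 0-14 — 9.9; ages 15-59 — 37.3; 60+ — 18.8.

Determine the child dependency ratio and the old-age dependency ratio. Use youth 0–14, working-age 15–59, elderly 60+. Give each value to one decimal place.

Youth dependency ratio: 26.5
Old-age dependency ratio: 50.4

Youth dependency ratio = 9.9 / 37.3 × 100 = 26.5
Old-age dependency ratio = 18.8 / 37.3 × 100 = 50.4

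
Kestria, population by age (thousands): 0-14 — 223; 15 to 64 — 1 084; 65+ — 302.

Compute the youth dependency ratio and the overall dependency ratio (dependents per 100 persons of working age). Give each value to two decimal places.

Youth dependency ratio = 223 / 1 084 × 100 = 20.57
Total dependency ratio = (223 + 302) / 1 084 × 100 = 525 / 1 084 × 100 = 48.43

Youth dependency ratio: 20.57
Total dependency ratio: 48.43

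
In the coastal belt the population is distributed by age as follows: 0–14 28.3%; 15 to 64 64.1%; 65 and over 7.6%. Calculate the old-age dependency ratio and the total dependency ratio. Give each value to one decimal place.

Old-age dependency ratio = 7.6 / 64.1 × 100 = 11.9
Total dependency ratio = (28.3 + 7.6) / 64.1 × 100 = 35.9 / 64.1 × 100 = 56.0

Old-age dependency ratio: 11.9
Total dependency ratio: 56.0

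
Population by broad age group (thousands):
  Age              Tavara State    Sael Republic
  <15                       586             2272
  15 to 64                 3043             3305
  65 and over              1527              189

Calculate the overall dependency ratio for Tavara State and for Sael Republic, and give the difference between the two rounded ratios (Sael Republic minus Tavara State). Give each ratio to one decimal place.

Tavara State: (586 + 1527) / 3043 × 100 = 2113 / 3043 × 100 = 69.4
Sael Republic: (2272 + 189) / 3305 × 100 = 2461 / 3305 × 100 = 74.5

Tavara State: 69.4
Sael Republic: 74.5
Difference: +5.1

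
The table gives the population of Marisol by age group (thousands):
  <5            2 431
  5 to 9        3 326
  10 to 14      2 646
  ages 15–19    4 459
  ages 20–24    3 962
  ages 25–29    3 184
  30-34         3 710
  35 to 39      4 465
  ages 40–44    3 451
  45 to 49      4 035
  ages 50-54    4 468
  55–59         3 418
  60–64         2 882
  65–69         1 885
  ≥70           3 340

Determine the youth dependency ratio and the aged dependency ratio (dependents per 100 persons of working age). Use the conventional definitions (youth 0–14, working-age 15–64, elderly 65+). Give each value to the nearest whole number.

Youth dependency ratio: 22
Old-age dependency ratio: 14

0–14: 2 431 + 3 326 + 2 646 = 8 403
15–64: 4 459 + 3 962 + 3 184 + 3 710 + 4 465 + 3 451 + 4 035 + 4 468 + 3 418 + 2 882 = 38 034
65+: 1 885 + 3 340 = 5 225
Youth dependency ratio = 8 403 / 38 034 × 100 = 22
Old-age dependency ratio = 5 225 / 38 034 × 100 = 14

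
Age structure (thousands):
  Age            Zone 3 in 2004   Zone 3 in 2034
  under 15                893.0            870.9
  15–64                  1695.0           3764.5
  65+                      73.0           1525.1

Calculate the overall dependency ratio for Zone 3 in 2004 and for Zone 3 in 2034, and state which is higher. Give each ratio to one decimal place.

Zone 3 in 2004: 57.0
Zone 3 in 2034: 63.6
Higher: Zone 3 in 2034

Zone 3 in 2004: (893.0 + 73.0) / 1695.0 × 100 = 966.0 / 1695.0 × 100 = 57.0
Zone 3 in 2034: (870.9 + 1525.1) / 3764.5 × 100 = 2396.0 / 3764.5 × 100 = 63.6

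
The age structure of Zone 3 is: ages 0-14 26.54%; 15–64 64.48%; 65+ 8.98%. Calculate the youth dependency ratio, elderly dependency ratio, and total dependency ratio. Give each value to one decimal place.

Youth dependency ratio = 26.54 / 64.48 × 100 = 41.2
Old-age dependency ratio = 8.98 / 64.48 × 100 = 13.9
Total dependency ratio = (26.54 + 8.98) / 64.48 × 100 = 35.52 / 64.48 × 100 = 55.1

Youth dependency ratio: 41.2
Old-age dependency ratio: 13.9
Total dependency ratio: 55.1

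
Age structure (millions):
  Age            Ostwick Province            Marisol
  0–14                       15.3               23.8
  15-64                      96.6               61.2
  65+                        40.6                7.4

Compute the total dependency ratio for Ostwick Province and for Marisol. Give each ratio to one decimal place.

Ostwick Province: 57.9
Marisol: 51.0

Ostwick Province: (15.3 + 40.6) / 96.6 × 100 = 55.9 / 96.6 × 100 = 57.9
Marisol: (23.8 + 7.4) / 61.2 × 100 = 31.2 / 61.2 × 100 = 51.0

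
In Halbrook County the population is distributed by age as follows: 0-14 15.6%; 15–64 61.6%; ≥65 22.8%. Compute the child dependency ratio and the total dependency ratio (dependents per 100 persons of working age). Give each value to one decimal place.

Youth dependency ratio = 15.6 / 61.6 × 100 = 25.3
Total dependency ratio = (15.6 + 22.8) / 61.6 × 100 = 38.4 / 61.6 × 100 = 62.3

Youth dependency ratio: 25.3
Total dependency ratio: 62.3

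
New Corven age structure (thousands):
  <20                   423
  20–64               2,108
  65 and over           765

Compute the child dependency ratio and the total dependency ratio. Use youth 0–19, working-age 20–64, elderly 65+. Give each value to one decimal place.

Youth dependency ratio = 423 / 2,108 × 100 = 20.1
Total dependency ratio = (423 + 765) / 2,108 × 100 = 1,188 / 2,108 × 100 = 56.4

Youth dependency ratio: 20.1
Total dependency ratio: 56.4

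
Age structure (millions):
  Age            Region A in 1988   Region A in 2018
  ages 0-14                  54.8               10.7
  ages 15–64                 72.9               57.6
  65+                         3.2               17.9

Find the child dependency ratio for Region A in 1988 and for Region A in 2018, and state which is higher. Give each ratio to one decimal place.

Region A in 1988: 75.2
Region A in 2018: 18.6
Higher: Region A in 1988

Region A in 1988: 54.8 / 72.9 × 100 = 75.2
Region A in 2018: 10.7 / 57.6 × 100 = 18.6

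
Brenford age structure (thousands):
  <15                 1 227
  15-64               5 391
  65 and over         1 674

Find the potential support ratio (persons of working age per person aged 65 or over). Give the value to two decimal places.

Potential support ratio = 5 391 / 1 674 = 3.22

Potential support ratio: 3.22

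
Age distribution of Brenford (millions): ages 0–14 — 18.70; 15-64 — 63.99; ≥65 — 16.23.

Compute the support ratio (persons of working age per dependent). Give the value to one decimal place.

Support ratio = 63.99 / (18.70 + 16.23) = 63.99 / 34.93 = 1.8

Support ratio: 1.8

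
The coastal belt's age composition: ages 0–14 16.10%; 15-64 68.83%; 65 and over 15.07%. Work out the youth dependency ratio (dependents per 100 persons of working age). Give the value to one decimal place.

Youth dependency ratio: 23.4

Youth dependency ratio = 16.10 / 68.83 × 100 = 23.4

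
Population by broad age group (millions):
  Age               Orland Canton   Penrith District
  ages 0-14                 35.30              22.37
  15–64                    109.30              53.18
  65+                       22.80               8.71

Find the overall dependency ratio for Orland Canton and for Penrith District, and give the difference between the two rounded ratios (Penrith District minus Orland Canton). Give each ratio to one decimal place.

Orland Canton: (35.30 + 22.80) / 109.30 × 100 = 58.10 / 109.30 × 100 = 53.2
Penrith District: (22.37 + 8.71) / 53.18 × 100 = 31.08 / 53.18 × 100 = 58.4

Orland Canton: 53.2
Penrith District: 58.4
Difference: +5.2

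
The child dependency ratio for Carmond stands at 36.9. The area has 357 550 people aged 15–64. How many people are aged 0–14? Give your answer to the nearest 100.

Youth dependency ratio = youth / working-age × 100
36.9 = Y / 357 550 × 100
⇒ 131 900

Aged 0–14: 131 900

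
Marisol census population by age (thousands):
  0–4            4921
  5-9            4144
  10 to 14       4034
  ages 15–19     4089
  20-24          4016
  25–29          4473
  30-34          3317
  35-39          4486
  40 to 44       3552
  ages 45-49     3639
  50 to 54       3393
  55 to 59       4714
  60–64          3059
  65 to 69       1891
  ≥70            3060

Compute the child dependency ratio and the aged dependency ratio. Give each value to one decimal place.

Youth dependency ratio: 33.8
Old-age dependency ratio: 12.8

0–14: 4921 + 4144 + 4034 = 13099
15–64: 4089 + 4016 + 4473 + 3317 + 4486 + 3552 + 3639 + 3393 + 4714 + 3059 = 38738
65+: 1891 + 3060 = 4951
Youth dependency ratio = 13099 / 38738 × 100 = 33.8
Old-age dependency ratio = 4951 / 38738 × 100 = 12.8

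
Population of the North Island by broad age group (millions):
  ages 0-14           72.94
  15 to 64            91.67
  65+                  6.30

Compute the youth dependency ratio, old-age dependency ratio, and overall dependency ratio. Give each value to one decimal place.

Youth dependency ratio = 72.94 / 91.67 × 100 = 79.6
Old-age dependency ratio = 6.30 / 91.67 × 100 = 6.9
Total dependency ratio = (72.94 + 6.30) / 91.67 × 100 = 79.24 / 91.67 × 100 = 86.4

Youth dependency ratio: 79.6
Old-age dependency ratio: 6.9
Total dependency ratio: 86.4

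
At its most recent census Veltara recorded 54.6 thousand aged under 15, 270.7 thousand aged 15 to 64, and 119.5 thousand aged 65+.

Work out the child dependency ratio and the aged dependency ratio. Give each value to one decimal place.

Youth dependency ratio: 20.2
Old-age dependency ratio: 44.1

Youth dependency ratio = 54.6 / 270.7 × 100 = 20.2
Old-age dependency ratio = 119.5 / 270.7 × 100 = 44.1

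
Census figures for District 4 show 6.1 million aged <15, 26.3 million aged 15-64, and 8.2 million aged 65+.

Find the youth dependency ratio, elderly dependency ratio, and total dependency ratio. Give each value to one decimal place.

Youth dependency ratio = 6.1 / 26.3 × 100 = 23.2
Old-age dependency ratio = 8.2 / 26.3 × 100 = 31.2
Total dependency ratio = (6.1 + 8.2) / 26.3 × 100 = 14.3 / 26.3 × 100 = 54.4

Youth dependency ratio: 23.2
Old-age dependency ratio: 31.2
Total dependency ratio: 54.4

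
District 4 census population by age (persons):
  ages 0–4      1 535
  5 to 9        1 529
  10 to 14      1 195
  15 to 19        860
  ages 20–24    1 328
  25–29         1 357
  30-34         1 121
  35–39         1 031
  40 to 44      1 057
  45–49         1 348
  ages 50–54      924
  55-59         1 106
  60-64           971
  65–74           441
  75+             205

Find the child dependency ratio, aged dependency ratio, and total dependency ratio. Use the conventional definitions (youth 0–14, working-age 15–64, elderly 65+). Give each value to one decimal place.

0–14: 1 535 + 1 529 + 1 195 = 4 259
15–64: 860 + 1 328 + 1 357 + 1 121 + 1 031 + 1 057 + 1 348 + 924 + 1 106 + 971 = 11 103
65+: 441 + 205 = 646
Youth dependency ratio = 4 259 / 11 103 × 100 = 38.4
Old-age dependency ratio = 646 / 11 103 × 100 = 5.8
Total dependency ratio = (4 259 + 646) / 11 103 × 100 = 4 905 / 11 103 × 100 = 44.2

Youth dependency ratio: 38.4
Old-age dependency ratio: 5.8
Total dependency ratio: 44.2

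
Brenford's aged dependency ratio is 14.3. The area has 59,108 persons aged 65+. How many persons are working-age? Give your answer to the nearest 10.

Old-age dependency ratio = elderly / working-age × 100
14.3 = 59,108 / W × 100
⇒ 413,340

Working-age: 413,340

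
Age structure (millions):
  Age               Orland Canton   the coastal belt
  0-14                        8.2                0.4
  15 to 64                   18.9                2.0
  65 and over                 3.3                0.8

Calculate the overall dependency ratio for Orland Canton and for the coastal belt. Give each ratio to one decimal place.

Orland Canton: (8.2 + 3.3) / 18.9 × 100 = 11.5 / 18.9 × 100 = 60.8
the coastal belt: (0.4 + 0.8) / 2.0 × 100 = 1.2 / 2.0 × 100 = 60.0

Orland Canton: 60.8
the coastal belt: 60.0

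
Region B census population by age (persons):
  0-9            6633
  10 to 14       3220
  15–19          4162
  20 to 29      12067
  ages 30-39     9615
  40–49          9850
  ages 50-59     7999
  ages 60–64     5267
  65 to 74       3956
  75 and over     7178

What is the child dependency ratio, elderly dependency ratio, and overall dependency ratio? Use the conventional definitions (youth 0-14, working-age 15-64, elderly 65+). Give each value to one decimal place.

Youth dependency ratio: 20.1
Old-age dependency ratio: 22.7
Total dependency ratio: 42.9

0–14: 6633 + 3220 = 9853
15–64: 4162 + 12067 + 9615 + 9850 + 7999 + 5267 = 48960
65+: 3956 + 7178 = 11134
Youth dependency ratio = 9853 / 48960 × 100 = 20.1
Old-age dependency ratio = 11134 / 48960 × 100 = 22.7
Total dependency ratio = (9853 + 11134) / 48960 × 100 = 20987 / 48960 × 100 = 42.9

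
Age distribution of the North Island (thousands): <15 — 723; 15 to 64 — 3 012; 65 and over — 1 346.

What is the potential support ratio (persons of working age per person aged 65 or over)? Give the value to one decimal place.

Potential support ratio: 2.2

Potential support ratio = 3 012 / 1 346 = 2.2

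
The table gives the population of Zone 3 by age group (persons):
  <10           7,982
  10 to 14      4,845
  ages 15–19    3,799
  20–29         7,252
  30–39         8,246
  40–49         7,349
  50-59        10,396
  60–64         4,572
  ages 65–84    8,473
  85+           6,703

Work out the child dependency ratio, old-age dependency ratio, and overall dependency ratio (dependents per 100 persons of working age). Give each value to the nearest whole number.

0–14: 7,982 + 4,845 = 12,827
15–64: 3,799 + 7,252 + 8,246 + 7,349 + 10,396 + 4,572 = 41,614
65+: 8,473 + 6,703 = 15,176
Youth dependency ratio = 12,827 / 41,614 × 100 = 31
Old-age dependency ratio = 15,176 / 41,614 × 100 = 36
Total dependency ratio = (12,827 + 15,176) / 41,614 × 100 = 28,003 / 41,614 × 100 = 67

Youth dependency ratio: 31
Old-age dependency ratio: 36
Total dependency ratio: 67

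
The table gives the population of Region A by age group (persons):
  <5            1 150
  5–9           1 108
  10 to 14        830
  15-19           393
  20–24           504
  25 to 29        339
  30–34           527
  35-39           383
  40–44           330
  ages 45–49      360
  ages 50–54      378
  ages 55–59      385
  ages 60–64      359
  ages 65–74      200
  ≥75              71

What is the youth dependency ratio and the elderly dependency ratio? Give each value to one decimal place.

0–14: 1 150 + 1 108 + 830 = 3 088
15–64: 393 + 504 + 339 + 527 + 383 + 330 + 360 + 378 + 385 + 359 = 3 958
65+: 200 + 71 = 271
Youth dependency ratio = 3 088 / 3 958 × 100 = 78.0
Old-age dependency ratio = 271 / 3 958 × 100 = 6.8

Youth dependency ratio: 78.0
Old-age dependency ratio: 6.8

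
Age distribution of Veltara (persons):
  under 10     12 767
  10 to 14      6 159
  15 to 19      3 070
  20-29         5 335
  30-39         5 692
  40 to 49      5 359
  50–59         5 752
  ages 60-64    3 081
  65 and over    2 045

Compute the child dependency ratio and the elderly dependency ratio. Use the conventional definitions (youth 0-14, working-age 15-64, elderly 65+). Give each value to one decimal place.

0–14: 12 767 + 6 159 = 18 926
15–64: 3 070 + 5 335 + 5 692 + 5 359 + 5 752 + 3 081 = 28 289
65+: 2 045
Youth dependency ratio = 18 926 / 28 289 × 100 = 66.9
Old-age dependency ratio = 2 045 / 28 289 × 100 = 7.2

Youth dependency ratio: 66.9
Old-age dependency ratio: 7.2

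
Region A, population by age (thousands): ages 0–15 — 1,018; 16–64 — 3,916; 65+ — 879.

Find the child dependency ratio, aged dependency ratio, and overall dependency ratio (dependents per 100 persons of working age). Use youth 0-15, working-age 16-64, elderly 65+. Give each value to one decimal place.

Youth dependency ratio: 26.0
Old-age dependency ratio: 22.4
Total dependency ratio: 48.4

Youth dependency ratio = 1,018 / 3,916 × 100 = 26.0
Old-age dependency ratio = 879 / 3,916 × 100 = 22.4
Total dependency ratio = (1,018 + 879) / 3,916 × 100 = 1,897 / 3,916 × 100 = 48.4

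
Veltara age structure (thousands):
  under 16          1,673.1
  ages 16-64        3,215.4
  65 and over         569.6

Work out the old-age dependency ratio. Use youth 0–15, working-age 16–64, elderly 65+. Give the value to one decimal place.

Old-age dependency ratio = 569.6 / 3,215.4 × 100 = 17.7

Old-age dependency ratio: 17.7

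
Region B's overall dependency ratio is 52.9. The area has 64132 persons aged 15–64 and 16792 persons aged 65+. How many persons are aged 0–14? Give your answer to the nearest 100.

Aged 0–14: 17100

Total dependency ratio = (youth + elderly) / working-age × 100
52.9 = (Y + 16792) / 64132 × 100
⇒ 17100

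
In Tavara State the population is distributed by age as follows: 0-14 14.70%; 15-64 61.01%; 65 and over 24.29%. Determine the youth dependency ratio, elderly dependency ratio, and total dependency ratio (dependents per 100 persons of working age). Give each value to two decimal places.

Youth dependency ratio = 14.70 / 61.01 × 100 = 24.09
Old-age dependency ratio = 24.29 / 61.01 × 100 = 39.81
Total dependency ratio = (14.70 + 24.29) / 61.01 × 100 = 38.99 / 61.01 × 100 = 63.91

Youth dependency ratio: 24.09
Old-age dependency ratio: 39.81
Total dependency ratio: 63.91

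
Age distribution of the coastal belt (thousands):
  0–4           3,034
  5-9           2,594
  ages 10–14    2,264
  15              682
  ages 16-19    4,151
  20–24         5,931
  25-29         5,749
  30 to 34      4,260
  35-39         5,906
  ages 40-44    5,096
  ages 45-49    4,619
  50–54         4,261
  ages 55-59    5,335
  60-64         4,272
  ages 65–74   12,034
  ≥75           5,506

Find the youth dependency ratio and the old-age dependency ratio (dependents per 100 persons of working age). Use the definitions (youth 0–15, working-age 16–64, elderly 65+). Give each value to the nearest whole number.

Youth dependency ratio: 17
Old-age dependency ratio: 35

0–15: 3,034 + 2,594 + 2,264 + 682 = 8,574
16–64: 4,151 + 5,931 + 5,749 + 4,260 + 5,906 + 5,096 + 4,619 + 4,261 + 5,335 + 4,272 = 49,580
65+: 12,034 + 5,506 = 17,540
Youth dependency ratio = 8,574 / 49,580 × 100 = 17
Old-age dependency ratio = 17,540 / 49,580 × 100 = 35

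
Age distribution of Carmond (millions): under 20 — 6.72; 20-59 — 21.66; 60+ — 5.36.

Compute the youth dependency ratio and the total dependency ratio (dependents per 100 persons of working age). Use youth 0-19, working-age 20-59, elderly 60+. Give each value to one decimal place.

Youth dependency ratio: 31.0
Total dependency ratio: 55.8

Youth dependency ratio = 6.72 / 21.66 × 100 = 31.0
Total dependency ratio = (6.72 + 5.36) / 21.66 × 100 = 12.08 / 21.66 × 100 = 55.8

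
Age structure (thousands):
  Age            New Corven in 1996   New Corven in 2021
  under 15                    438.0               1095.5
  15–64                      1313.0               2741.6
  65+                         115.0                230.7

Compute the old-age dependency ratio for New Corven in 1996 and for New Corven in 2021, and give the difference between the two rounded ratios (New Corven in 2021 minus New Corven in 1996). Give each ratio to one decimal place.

New Corven in 1996: 115.0 / 1313.0 × 100 = 8.8
New Corven in 2021: 230.7 / 2741.6 × 100 = 8.4

New Corven in 1996: 8.8
New Corven in 2021: 8.4
Difference: -0.4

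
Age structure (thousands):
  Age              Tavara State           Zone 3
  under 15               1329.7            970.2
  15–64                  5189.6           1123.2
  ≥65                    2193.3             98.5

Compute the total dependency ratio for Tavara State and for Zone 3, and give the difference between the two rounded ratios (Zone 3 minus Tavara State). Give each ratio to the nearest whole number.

Tavara State: 68
Zone 3: 95
Difference: +27

Tavara State: (1329.7 + 2193.3) / 5189.6 × 100 = 3523.0 / 5189.6 × 100 = 68
Zone 3: (970.2 + 98.5) / 1123.2 × 100 = 1068.7 / 1123.2 × 100 = 95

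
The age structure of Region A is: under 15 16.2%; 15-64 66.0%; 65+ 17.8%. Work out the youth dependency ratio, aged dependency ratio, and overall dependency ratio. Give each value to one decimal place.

Youth dependency ratio = 16.2 / 66.0 × 100 = 24.5
Old-age dependency ratio = 17.8 / 66.0 × 100 = 27.0
Total dependency ratio = (16.2 + 17.8) / 66.0 × 100 = 34.0 / 66.0 × 100 = 51.5

Youth dependency ratio: 24.5
Old-age dependency ratio: 27.0
Total dependency ratio: 51.5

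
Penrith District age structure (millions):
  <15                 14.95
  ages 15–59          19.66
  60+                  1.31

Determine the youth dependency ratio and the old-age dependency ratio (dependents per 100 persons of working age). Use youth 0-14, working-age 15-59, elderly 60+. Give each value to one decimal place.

Youth dependency ratio: 76.0
Old-age dependency ratio: 6.7

Youth dependency ratio = 14.95 / 19.66 × 100 = 76.0
Old-age dependency ratio = 1.31 / 19.66 × 100 = 6.7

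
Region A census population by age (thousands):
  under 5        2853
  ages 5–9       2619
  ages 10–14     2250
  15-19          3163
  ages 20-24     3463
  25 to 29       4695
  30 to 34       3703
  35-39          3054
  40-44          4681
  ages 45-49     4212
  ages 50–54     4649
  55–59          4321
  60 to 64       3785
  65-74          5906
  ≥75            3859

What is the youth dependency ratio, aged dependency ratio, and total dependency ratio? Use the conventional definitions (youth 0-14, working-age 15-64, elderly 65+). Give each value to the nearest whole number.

0–14: 2853 + 2619 + 2250 = 7722
15–64: 3163 + 3463 + 4695 + 3703 + 3054 + 4681 + 4212 + 4649 + 4321 + 3785 = 39726
65+: 5906 + 3859 = 9765
Youth dependency ratio = 7722 / 39726 × 100 = 19
Old-age dependency ratio = 9765 / 39726 × 100 = 25
Total dependency ratio = (7722 + 9765) / 39726 × 100 = 17487 / 39726 × 100 = 44

Youth dependency ratio: 19
Old-age dependency ratio: 25
Total dependency ratio: 44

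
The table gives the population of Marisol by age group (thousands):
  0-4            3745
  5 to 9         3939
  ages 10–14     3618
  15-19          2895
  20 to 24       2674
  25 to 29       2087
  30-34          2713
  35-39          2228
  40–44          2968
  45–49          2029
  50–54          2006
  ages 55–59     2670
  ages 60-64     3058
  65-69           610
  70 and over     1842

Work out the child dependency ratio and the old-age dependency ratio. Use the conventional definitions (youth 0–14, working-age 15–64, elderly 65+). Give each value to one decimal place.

Youth dependency ratio: 44.6
Old-age dependency ratio: 9.7

0–14: 3745 + 3939 + 3618 = 11302
15–64: 2895 + 2674 + 2087 + 2713 + 2228 + 2968 + 2029 + 2006 + 2670 + 3058 = 25328
65+: 610 + 1842 = 2452
Youth dependency ratio = 11302 / 25328 × 100 = 44.6
Old-age dependency ratio = 2452 / 25328 × 100 = 9.7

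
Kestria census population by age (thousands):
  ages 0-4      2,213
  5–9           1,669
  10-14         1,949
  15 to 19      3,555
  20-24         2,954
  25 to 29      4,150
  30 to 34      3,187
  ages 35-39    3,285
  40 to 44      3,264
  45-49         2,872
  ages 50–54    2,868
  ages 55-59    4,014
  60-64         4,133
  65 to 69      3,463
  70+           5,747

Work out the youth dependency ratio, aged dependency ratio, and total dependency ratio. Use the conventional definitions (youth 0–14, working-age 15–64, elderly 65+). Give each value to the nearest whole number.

Youth dependency ratio: 17
Old-age dependency ratio: 27
Total dependency ratio: 44

0–14: 2,213 + 1,669 + 1,949 = 5,831
15–64: 3,555 + 2,954 + 4,150 + 3,187 + 3,285 + 3,264 + 2,872 + 2,868 + 4,014 + 4,133 = 34,282
65+: 3,463 + 5,747 = 9,210
Youth dependency ratio = 5,831 / 34,282 × 100 = 17
Old-age dependency ratio = 9,210 / 34,282 × 100 = 27
Total dependency ratio = (5,831 + 9,210) / 34,282 × 100 = 15,041 / 34,282 × 100 = 44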